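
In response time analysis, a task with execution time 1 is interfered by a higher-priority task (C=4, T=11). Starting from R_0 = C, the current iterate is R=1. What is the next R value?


R_next = C + ceil(R_prev / T_hp) * C_hp
ceil(1 / 11) = ceil(0.0909) = 1
Interference = 1 * 4 = 4
R_next = 1 + 4 = 5

5


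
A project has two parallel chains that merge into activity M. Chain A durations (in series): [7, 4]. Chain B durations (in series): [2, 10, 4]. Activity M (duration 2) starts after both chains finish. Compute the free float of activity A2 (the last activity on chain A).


ES(A2) = sum of predecessors on chain A = 7
EF(A2) = ES + duration = 7 + 4 = 11
Successor of A2 is M. ES(M) = max(sum(A), sum(B)) = max(11, 16) = 16
Free float = ES(successor) - EF(current) = 16 - 11 = 5

5


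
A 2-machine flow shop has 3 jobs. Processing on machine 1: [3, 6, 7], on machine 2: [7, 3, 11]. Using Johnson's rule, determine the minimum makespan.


Apply Johnson's rule:
  Group 1 (a <= b): [(1, 3, 7), (3, 7, 11)]
  Group 2 (a > b): [(2, 6, 3)]
Optimal job order: [1, 3, 2]
Schedule:
  Job 1: M1 done at 3, M2 done at 10
  Job 3: M1 done at 10, M2 done at 21
  Job 2: M1 done at 16, M2 done at 24
Makespan = 24

24


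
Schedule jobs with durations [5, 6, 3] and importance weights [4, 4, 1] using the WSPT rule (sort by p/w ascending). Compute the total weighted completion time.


Compute p/w ratios and sort ascending (WSPT): [(5, 4), (6, 4), (3, 1)]
Compute weighted completion times:
  Job (p=5,w=4): C=5, w*C=4*5=20
  Job (p=6,w=4): C=11, w*C=4*11=44
  Job (p=3,w=1): C=14, w*C=1*14=14
Total weighted completion time = 78

78


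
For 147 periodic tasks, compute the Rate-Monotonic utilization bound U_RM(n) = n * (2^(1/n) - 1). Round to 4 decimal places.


Compute 2^(1/147) = 1.0047264214
Subtract 1: 1.0047264214 - 1 = 0.0047264214
Multiply by n: 147 * 0.0047264214 = 0.6947839458
Round to 4 dp: 0.6948

0.6948


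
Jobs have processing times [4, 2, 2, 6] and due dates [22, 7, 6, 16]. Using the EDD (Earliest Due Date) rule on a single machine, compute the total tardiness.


Sort by due date (EDD order): [(2, 6), (2, 7), (6, 16), (4, 22)]
Compute completion times and tardiness:
  Job 1: p=2, d=6, C=2, tardiness=max(0,2-6)=0
  Job 2: p=2, d=7, C=4, tardiness=max(0,4-7)=0
  Job 3: p=6, d=16, C=10, tardiness=max(0,10-16)=0
  Job 4: p=4, d=22, C=14, tardiness=max(0,14-22)=0
Total tardiness = 0

0


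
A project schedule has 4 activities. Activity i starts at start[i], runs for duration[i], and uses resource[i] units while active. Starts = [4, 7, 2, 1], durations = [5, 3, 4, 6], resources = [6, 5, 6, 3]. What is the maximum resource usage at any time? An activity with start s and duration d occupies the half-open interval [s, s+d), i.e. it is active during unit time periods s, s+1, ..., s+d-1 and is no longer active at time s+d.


Each activity i is active on [start_i, start_i + duration_i).
Compute total resource usage per time slot:
  t=0: active resources = [], total = 0
  t=1: active resources = [3], total = 3
  t=2: active resources = [6, 3], total = 9
  t=3: active resources = [6, 3], total = 9
  t=4: active resources = [6, 6, 3], total = 15
  t=5: active resources = [6, 6, 3], total = 15
  t=6: active resources = [6, 3], total = 9
  t=7: active resources = [6, 5], total = 11
  t=8: active resources = [6, 5], total = 11
  t=9: active resources = [5], total = 5
Peak resource demand = 15

15


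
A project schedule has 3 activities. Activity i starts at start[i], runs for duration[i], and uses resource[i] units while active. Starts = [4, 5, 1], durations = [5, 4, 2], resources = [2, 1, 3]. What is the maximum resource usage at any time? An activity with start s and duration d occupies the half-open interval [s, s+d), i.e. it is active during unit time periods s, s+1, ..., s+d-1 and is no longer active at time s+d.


Each activity i is active on [start_i, start_i + duration_i).
Compute total resource usage per time slot:
  t=0: active resources = [], total = 0
  t=1: active resources = [3], total = 3
  t=2: active resources = [3], total = 3
  t=3: active resources = [], total = 0
  t=4: active resources = [2], total = 2
  t=5: active resources = [2, 1], total = 3
  t=6: active resources = [2, 1], total = 3
  t=7: active resources = [2, 1], total = 3
  t=8: active resources = [2, 1], total = 3
Peak resource demand = 3

3


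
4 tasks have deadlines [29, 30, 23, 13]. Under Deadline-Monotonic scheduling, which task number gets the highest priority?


Sort tasks by relative deadline (ascending):
  Task 4: deadline = 13
  Task 3: deadline = 23
  Task 1: deadline = 29
  Task 2: deadline = 30
Priority order (highest first): [4, 3, 1, 2]
Highest priority task = 4

4


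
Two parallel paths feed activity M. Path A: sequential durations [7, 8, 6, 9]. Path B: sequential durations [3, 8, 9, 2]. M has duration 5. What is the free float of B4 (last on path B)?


ES(B4) = sum of predecessors on chain B = 20
EF(B4) = ES + duration = 20 + 2 = 22
Successor of B4 is M. ES(M) = max(sum(A), sum(B)) = max(30, 22) = 30
Free float = ES(successor) - EF(current) = 30 - 22 = 8

8


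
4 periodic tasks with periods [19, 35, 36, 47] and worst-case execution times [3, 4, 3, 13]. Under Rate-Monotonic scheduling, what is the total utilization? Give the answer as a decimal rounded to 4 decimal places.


Compute individual utilizations (exact fractions):
  Task 1: C/T = 3/19 (approx. 0.1579)
  Task 2: C/T = 4/35 (approx. 0.1143)
  Task 3: C/T = 3/36 = 1/12 (approx. 0.0833)
  Task 4: C/T = 13/47 (approx. 0.2766)
Total utilization U = 3/19 + 4/35 + 1/12 + 13/47 = 237079/375060
Rounded to 4 decimal places: U = 0.6321
RM (Liu & Layland) bound for 4 tasks = 0.756828; compare with U = 237079/375060 (approx. 0.632110)
U <= bound, so schedulable by RM sufficient condition.

0.6321


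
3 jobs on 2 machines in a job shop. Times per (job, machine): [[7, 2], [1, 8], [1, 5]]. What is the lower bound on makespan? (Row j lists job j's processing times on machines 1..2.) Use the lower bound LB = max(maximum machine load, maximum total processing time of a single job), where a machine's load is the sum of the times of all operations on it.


Machine loads:
  Machine 1: 7 + 1 + 1 = 9
  Machine 2: 2 + 8 + 5 = 15
Max machine load = 15
Job totals:
  Job 1: 9
  Job 2: 9
  Job 3: 6
Max job total = 9
Lower bound = max(15, 9) = 15

15


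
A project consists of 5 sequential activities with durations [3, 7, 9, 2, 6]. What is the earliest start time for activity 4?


Activity 4 starts after activities 1 through 3 complete.
Predecessor durations: [3, 7, 9]
ES = 3 + 7 + 9 = 19

19


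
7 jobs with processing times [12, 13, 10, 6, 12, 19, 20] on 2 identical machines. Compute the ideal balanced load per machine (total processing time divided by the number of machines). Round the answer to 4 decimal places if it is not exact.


Total processing time = 12 + 13 + 10 + 6 + 12 + 19 + 20 = 92
Number of machines = 2
Ideal balanced load = 92 / 2 = 46.0

46.0


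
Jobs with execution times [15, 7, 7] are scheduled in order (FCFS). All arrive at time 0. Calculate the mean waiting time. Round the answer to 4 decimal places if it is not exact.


FCFS order (as given): [15, 7, 7]
Waiting times:
  Job 1: wait = 0
  Job 2: wait = 15
  Job 3: wait = 22
Sum of waiting times = 37
Average waiting time = 37/3 = 12.3333

12.3333


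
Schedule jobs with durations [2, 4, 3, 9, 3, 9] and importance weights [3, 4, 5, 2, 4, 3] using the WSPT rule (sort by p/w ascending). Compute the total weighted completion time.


Compute p/w ratios and sort ascending (WSPT): [(3, 5), (2, 3), (3, 4), (4, 4), (9, 3), (9, 2)]
Compute weighted completion times:
  Job (p=3,w=5): C=3, w*C=5*3=15
  Job (p=2,w=3): C=5, w*C=3*5=15
  Job (p=3,w=4): C=8, w*C=4*8=32
  Job (p=4,w=4): C=12, w*C=4*12=48
  Job (p=9,w=3): C=21, w*C=3*21=63
  Job (p=9,w=2): C=30, w*C=2*30=60
Total weighted completion time = 233

233


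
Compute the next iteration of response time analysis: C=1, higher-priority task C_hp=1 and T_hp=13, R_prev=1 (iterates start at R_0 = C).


R_next = C + ceil(R_prev / T_hp) * C_hp
ceil(1 / 13) = ceil(0.0769) = 1
Interference = 1 * 1 = 1
R_next = 1 + 1 = 2

2


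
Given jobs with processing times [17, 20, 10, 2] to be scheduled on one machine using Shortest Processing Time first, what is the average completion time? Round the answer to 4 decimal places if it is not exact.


Sort jobs by processing time (SPT order): [2, 10, 17, 20]
Compute completion times sequentially:
  Job 1: processing = 2, completes at 2
  Job 2: processing = 10, completes at 12
  Job 3: processing = 17, completes at 29
  Job 4: processing = 20, completes at 49
Sum of completion times = 92
Average completion time = 92/4 = 23.0

23.0


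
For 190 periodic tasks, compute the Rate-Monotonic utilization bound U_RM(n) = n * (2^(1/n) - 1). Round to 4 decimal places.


Compute 2^(1/190) = 1.0036548056
Subtract 1: 1.0036548056 - 1 = 0.0036548056
Multiply by n: 190 * 0.0036548056 = 0.6944130640
Round to 4 dp: 0.6944

0.6944


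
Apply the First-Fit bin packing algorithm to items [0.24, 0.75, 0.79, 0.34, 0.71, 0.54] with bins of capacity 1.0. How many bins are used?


Place items sequentially using First-Fit:
  Item 0.24 -> new Bin 1
  Item 0.75 -> Bin 1 (now 0.99)
  Item 0.79 -> new Bin 2
  Item 0.34 -> new Bin 3
  Item 0.71 -> new Bin 4
  Item 0.54 -> Bin 3 (now 0.88)
Total bins used = 4

4


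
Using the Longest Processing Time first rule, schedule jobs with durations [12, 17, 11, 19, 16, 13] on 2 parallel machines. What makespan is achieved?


Sort jobs in decreasing order (LPT): [19, 17, 16, 13, 12, 11]
Assign each job to the least loaded machine:
  Machine 1: jobs [19, 13, 12], load = 44
  Machine 2: jobs [17, 16, 11], load = 44
Makespan = max load = 44

44


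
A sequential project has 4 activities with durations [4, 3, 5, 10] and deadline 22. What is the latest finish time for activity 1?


LF(activity 1) = deadline - sum of successor durations
Successors: activities 2 through 4 with durations [3, 5, 10]
Sum of successor durations = 18
LF = 22 - 18 = 4

4


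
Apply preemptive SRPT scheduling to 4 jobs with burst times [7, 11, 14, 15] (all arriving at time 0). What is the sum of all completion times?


Since all jobs arrive at t=0, SRPT equals SPT ordering.
SPT order: [7, 11, 14, 15]
Completion times:
  Job 1: p=7, C=7
  Job 2: p=11, C=18
  Job 3: p=14, C=32
  Job 4: p=15, C=47
Total completion time = 7 + 18 + 32 + 47 = 104

104


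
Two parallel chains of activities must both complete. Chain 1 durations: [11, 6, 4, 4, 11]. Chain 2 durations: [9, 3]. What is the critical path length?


Path A total = 11 + 6 + 4 + 4 + 11 = 36
Path B total = 9 + 3 = 12
Critical path = longest path = max(36, 12) = 36

36


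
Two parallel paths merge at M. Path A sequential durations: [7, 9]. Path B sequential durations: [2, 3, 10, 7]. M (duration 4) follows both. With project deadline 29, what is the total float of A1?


Forward pass: ES(A1) = sum of predecessors on chain A = 0
EF = ES + duration = 0 + 7 = 7
Backward pass: LF(M) = deadline = 29; LS(M) = 29 - 4 = 25
LF(A1) = LS(M) - sum(successors on chain A) = 25 - 9 = 16
LS = LF - duration = 16 - 7 = 9
Total float = LS - ES = 9 - 0 = 9

9


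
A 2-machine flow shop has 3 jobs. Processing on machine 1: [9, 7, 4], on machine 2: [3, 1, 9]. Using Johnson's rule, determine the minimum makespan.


Apply Johnson's rule:
  Group 1 (a <= b): [(3, 4, 9)]
  Group 2 (a > b): [(1, 9, 3), (2, 7, 1)]
Optimal job order: [3, 1, 2]
Schedule:
  Job 3: M1 done at 4, M2 done at 13
  Job 1: M1 done at 13, M2 done at 16
  Job 2: M1 done at 20, M2 done at 21
Makespan = 21

21


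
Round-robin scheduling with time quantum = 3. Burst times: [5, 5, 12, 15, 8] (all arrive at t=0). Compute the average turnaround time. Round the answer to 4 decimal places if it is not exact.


Time quantum = 3
Execution trace:
  J1 runs 3 units, time = 3
  J2 runs 3 units, time = 6
  J3 runs 3 units, time = 9
  J4 runs 3 units, time = 12
  J5 runs 3 units, time = 15
  J1 runs 2 units, time = 17
  J2 runs 2 units, time = 19
  J3 runs 3 units, time = 22
  J4 runs 3 units, time = 25
  J5 runs 3 units, time = 28
  J3 runs 3 units, time = 31
  J4 runs 3 units, time = 34
  J5 runs 2 units, time = 36
  J3 runs 3 units, time = 39
  J4 runs 3 units, time = 42
  J4 runs 3 units, time = 45
Finish times: [17, 19, 39, 45, 36]
Average turnaround = 156/5 = 31.2

31.2


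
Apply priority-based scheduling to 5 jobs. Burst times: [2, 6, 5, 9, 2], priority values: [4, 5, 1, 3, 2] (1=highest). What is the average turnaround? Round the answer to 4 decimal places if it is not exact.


Sort by priority (ascending = highest first):
Order: [(1, 5), (2, 2), (3, 9), (4, 2), (5, 6)]
Completion times:
  Priority 1, burst=5, C=5
  Priority 2, burst=2, C=7
  Priority 3, burst=9, C=16
  Priority 4, burst=2, C=18
  Priority 5, burst=6, C=24
Average turnaround = 70/5 = 14.0

14.0


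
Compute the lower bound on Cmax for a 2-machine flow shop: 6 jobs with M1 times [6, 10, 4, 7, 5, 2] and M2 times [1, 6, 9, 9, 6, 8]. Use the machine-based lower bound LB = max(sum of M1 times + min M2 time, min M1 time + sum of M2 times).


LB1 = sum(M1 times) + min(M2 times) = 34 + 1 = 35
LB2 = min(M1 times) + sum(M2 times) = 2 + 39 = 41
Lower bound = max(LB1, LB2) = max(35, 41) = 41

41


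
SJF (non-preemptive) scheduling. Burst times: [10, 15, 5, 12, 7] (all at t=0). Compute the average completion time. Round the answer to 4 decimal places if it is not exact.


SJF order (ascending): [5, 7, 10, 12, 15]
Completion times:
  Job 1: burst=5, C=5
  Job 2: burst=7, C=12
  Job 3: burst=10, C=22
  Job 4: burst=12, C=34
  Job 5: burst=15, C=49
Average completion = 122/5 = 24.4

24.4


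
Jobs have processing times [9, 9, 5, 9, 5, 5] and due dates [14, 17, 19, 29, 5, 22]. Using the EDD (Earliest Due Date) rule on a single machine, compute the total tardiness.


Sort by due date (EDD order): [(5, 5), (9, 14), (9, 17), (5, 19), (5, 22), (9, 29)]
Compute completion times and tardiness:
  Job 1: p=5, d=5, C=5, tardiness=max(0,5-5)=0
  Job 2: p=9, d=14, C=14, tardiness=max(0,14-14)=0
  Job 3: p=9, d=17, C=23, tardiness=max(0,23-17)=6
  Job 4: p=5, d=19, C=28, tardiness=max(0,28-19)=9
  Job 5: p=5, d=22, C=33, tardiness=max(0,33-22)=11
  Job 6: p=9, d=29, C=42, tardiness=max(0,42-29)=13
Total tardiness = 39

39


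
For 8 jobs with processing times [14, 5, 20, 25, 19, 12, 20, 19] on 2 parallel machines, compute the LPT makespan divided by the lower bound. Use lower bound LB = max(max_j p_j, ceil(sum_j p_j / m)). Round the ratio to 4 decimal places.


LPT order: [25, 20, 20, 19, 19, 14, 12, 5]
Machine loads after assignment: [70, 64]
LPT makespan = 70
Lower bound = max(max_job, ceil(total/2)) = max(25, 67) = 67
Ratio = 70 / 67 = 1.0448

1.0448


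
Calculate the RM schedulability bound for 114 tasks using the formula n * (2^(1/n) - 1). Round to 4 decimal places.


Compute 2^(1/114) = 1.0060987606
Subtract 1: 1.0060987606 - 1 = 0.0060987606
Multiply by n: 114 * 0.0060987606 = 0.6952587084
Round to 4 dp: 0.6953

0.6953


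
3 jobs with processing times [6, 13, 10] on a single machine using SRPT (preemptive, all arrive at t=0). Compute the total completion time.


Since all jobs arrive at t=0, SRPT equals SPT ordering.
SPT order: [6, 10, 13]
Completion times:
  Job 1: p=6, C=6
  Job 2: p=10, C=16
  Job 3: p=13, C=29
Total completion time = 6 + 16 + 29 = 51

51


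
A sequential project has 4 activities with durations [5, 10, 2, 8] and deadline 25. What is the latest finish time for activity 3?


LF(activity 3) = deadline - sum of successor durations
Successors: activities 4 through 4 with durations [8]
Sum of successor durations = 8
LF = 25 - 8 = 17

17


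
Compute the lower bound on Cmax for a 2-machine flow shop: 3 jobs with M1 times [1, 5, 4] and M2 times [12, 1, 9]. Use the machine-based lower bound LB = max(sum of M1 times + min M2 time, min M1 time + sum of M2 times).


LB1 = sum(M1 times) + min(M2 times) = 10 + 1 = 11
LB2 = min(M1 times) + sum(M2 times) = 1 + 22 = 23
Lower bound = max(LB1, LB2) = max(11, 23) = 23

23


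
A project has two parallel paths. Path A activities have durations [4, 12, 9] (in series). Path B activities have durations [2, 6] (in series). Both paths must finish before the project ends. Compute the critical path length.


Path A total = 4 + 12 + 9 = 25
Path B total = 2 + 6 = 8
Critical path = longest path = max(25, 8) = 25

25


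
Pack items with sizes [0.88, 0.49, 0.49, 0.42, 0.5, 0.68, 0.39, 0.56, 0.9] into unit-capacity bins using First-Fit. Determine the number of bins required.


Place items sequentially using First-Fit:
  Item 0.88 -> new Bin 1
  Item 0.49 -> new Bin 2
  Item 0.49 -> Bin 2 (now 0.98)
  Item 0.42 -> new Bin 3
  Item 0.5 -> Bin 3 (now 0.92)
  Item 0.68 -> new Bin 4
  Item 0.39 -> new Bin 5
  Item 0.56 -> Bin 5 (now 0.95)
  Item 0.9 -> new Bin 6
Total bins used = 6

6


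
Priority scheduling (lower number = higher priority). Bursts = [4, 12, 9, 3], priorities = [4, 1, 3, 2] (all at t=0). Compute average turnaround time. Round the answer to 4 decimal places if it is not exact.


Sort by priority (ascending = highest first):
Order: [(1, 12), (2, 3), (3, 9), (4, 4)]
Completion times:
  Priority 1, burst=12, C=12
  Priority 2, burst=3, C=15
  Priority 3, burst=9, C=24
  Priority 4, burst=4, C=28
Average turnaround = 79/4 = 19.75

19.75


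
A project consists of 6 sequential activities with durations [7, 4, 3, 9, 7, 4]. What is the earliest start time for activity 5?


Activity 5 starts after activities 1 through 4 complete.
Predecessor durations: [7, 4, 3, 9]
ES = 7 + 4 + 3 + 9 = 23

23


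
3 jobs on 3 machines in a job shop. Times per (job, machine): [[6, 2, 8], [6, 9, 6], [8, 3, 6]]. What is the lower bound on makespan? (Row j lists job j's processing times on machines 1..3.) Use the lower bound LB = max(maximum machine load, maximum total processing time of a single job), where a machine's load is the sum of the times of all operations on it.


Machine loads:
  Machine 1: 6 + 6 + 8 = 20
  Machine 2: 2 + 9 + 3 = 14
  Machine 3: 8 + 6 + 6 = 20
Max machine load = 20
Job totals:
  Job 1: 16
  Job 2: 21
  Job 3: 17
Max job total = 21
Lower bound = max(20, 21) = 21

21


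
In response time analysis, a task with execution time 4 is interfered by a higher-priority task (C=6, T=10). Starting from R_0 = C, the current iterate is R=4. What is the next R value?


R_next = C + ceil(R_prev / T_hp) * C_hp
ceil(4 / 10) = ceil(0.4) = 1
Interference = 1 * 6 = 6
R_next = 4 + 6 = 10

10


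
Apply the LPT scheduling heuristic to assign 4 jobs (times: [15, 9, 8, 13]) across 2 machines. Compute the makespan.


Sort jobs in decreasing order (LPT): [15, 13, 9, 8]
Assign each job to the least loaded machine:
  Machine 1: jobs [15, 8], load = 23
  Machine 2: jobs [13, 9], load = 22
Makespan = max load = 23

23


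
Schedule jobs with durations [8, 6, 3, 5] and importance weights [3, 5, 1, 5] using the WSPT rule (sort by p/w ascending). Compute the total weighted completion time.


Compute p/w ratios and sort ascending (WSPT): [(5, 5), (6, 5), (8, 3), (3, 1)]
Compute weighted completion times:
  Job (p=5,w=5): C=5, w*C=5*5=25
  Job (p=6,w=5): C=11, w*C=5*11=55
  Job (p=8,w=3): C=19, w*C=3*19=57
  Job (p=3,w=1): C=22, w*C=1*22=22
Total weighted completion time = 159

159


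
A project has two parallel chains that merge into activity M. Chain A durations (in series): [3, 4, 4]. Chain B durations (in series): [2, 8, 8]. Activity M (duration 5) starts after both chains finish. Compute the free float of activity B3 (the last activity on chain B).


ES(B3) = sum of predecessors on chain B = 10
EF(B3) = ES + duration = 10 + 8 = 18
Successor of B3 is M. ES(M) = max(sum(A), sum(B)) = max(11, 18) = 18
Free float = ES(successor) - EF(current) = 18 - 18 = 0

0


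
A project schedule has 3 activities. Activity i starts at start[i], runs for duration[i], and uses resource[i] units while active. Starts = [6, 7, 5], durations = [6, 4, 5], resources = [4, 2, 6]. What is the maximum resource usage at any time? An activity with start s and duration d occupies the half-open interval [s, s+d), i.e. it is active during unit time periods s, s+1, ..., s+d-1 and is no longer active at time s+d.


Each activity i is active on [start_i, start_i + duration_i).
Compute total resource usage per time slot:
  t=0: active resources = [], total = 0
  t=1: active resources = [], total = 0
  t=2: active resources = [], total = 0
  t=3: active resources = [], total = 0
  t=4: active resources = [], total = 0
  t=5: active resources = [6], total = 6
  t=6: active resources = [4, 6], total = 10
  t=7: active resources = [4, 2, 6], total = 12
  t=8: active resources = [4, 2, 6], total = 12
  t=9: active resources = [4, 2, 6], total = 12
  t=10: active resources = [4, 2], total = 6
  t=11: active resources = [4], total = 4
Peak resource demand = 12

12


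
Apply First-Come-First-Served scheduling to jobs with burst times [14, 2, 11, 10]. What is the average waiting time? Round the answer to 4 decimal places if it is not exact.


FCFS order (as given): [14, 2, 11, 10]
Waiting times:
  Job 1: wait = 0
  Job 2: wait = 14
  Job 3: wait = 16
  Job 4: wait = 27
Sum of waiting times = 57
Average waiting time = 57/4 = 14.25

14.25


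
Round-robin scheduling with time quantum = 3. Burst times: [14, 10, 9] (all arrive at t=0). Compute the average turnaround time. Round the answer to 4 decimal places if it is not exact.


Time quantum = 3
Execution trace:
  J1 runs 3 units, time = 3
  J2 runs 3 units, time = 6
  J3 runs 3 units, time = 9
  J1 runs 3 units, time = 12
  J2 runs 3 units, time = 15
  J3 runs 3 units, time = 18
  J1 runs 3 units, time = 21
  J2 runs 3 units, time = 24
  J3 runs 3 units, time = 27
  J1 runs 3 units, time = 30
  J2 runs 1 units, time = 31
  J1 runs 2 units, time = 33
Finish times: [33, 31, 27]
Average turnaround = 91/3 = 30.3333

30.3333


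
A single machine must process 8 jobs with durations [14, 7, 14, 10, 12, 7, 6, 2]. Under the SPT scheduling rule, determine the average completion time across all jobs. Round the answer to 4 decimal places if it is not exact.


Sort jobs by processing time (SPT order): [2, 6, 7, 7, 10, 12, 14, 14]
Compute completion times sequentially:
  Job 1: processing = 2, completes at 2
  Job 2: processing = 6, completes at 8
  Job 3: processing = 7, completes at 15
  Job 4: processing = 7, completes at 22
  Job 5: processing = 10, completes at 32
  Job 6: processing = 12, completes at 44
  Job 7: processing = 14, completes at 58
  Job 8: processing = 14, completes at 72
Sum of completion times = 253
Average completion time = 253/8 = 31.625

31.625


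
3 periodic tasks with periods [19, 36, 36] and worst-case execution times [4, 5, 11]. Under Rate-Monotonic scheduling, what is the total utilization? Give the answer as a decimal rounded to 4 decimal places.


Compute individual utilizations (exact fractions):
  Task 1: C/T = 4/19 (approx. 0.2105)
  Task 2: C/T = 5/36 (approx. 0.1389)
  Task 3: C/T = 11/36 (approx. 0.3056)
Total utilization U = 4/19 + 5/36 + 11/36 = 112/171
Rounded to 4 decimal places: U = 0.6550
RM (Liu & Layland) bound for 3 tasks = 0.779763; compare with U = 112/171 (approx. 0.654971)
U <= bound, so schedulable by RM sufficient condition.

0.6550


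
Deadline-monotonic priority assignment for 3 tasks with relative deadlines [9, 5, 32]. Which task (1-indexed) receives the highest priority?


Sort tasks by relative deadline (ascending):
  Task 2: deadline = 5
  Task 1: deadline = 9
  Task 3: deadline = 32
Priority order (highest first): [2, 1, 3]
Highest priority task = 2

2


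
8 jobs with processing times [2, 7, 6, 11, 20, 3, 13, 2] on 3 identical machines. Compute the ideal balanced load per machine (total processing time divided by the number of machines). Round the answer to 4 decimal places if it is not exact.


Total processing time = 2 + 7 + 6 + 11 + 20 + 3 + 13 + 2 = 64
Number of machines = 3
Ideal balanced load = 64 / 3 = 21.3333

21.3333


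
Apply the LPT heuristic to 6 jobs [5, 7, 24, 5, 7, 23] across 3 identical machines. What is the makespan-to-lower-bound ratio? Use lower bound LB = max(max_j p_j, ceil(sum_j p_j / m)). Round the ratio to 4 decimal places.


LPT order: [24, 23, 7, 7, 5, 5]
Machine loads after assignment: [24, 23, 24]
LPT makespan = 24
Lower bound = max(max_job, ceil(total/3)) = max(24, 24) = 24
Ratio = 24 / 24 = 1.0

1.0


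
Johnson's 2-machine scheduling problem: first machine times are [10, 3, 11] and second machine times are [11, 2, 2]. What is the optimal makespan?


Apply Johnson's rule:
  Group 1 (a <= b): [(1, 10, 11)]
  Group 2 (a > b): [(2, 3, 2), (3, 11, 2)]
Optimal job order: [1, 2, 3]
Schedule:
  Job 1: M1 done at 10, M2 done at 21
  Job 2: M1 done at 13, M2 done at 23
  Job 3: M1 done at 24, M2 done at 26
Makespan = 26

26


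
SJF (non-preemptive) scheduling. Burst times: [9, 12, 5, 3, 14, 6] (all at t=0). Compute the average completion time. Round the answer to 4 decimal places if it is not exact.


SJF order (ascending): [3, 5, 6, 9, 12, 14]
Completion times:
  Job 1: burst=3, C=3
  Job 2: burst=5, C=8
  Job 3: burst=6, C=14
  Job 4: burst=9, C=23
  Job 5: burst=12, C=35
  Job 6: burst=14, C=49
Average completion = 132/6 = 22.0

22.0


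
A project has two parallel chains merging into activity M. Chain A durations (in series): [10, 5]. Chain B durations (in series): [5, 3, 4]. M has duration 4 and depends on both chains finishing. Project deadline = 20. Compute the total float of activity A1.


Forward pass: ES(A1) = sum of predecessors on chain A = 0
EF = ES + duration = 0 + 10 = 10
Backward pass: LF(M) = deadline = 20; LS(M) = 20 - 4 = 16
LF(A1) = LS(M) - sum(successors on chain A) = 16 - 5 = 11
LS = LF - duration = 11 - 10 = 1
Total float = LS - ES = 1 - 0 = 1

1


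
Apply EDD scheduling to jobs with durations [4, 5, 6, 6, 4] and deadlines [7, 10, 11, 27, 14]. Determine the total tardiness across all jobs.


Sort by due date (EDD order): [(4, 7), (5, 10), (6, 11), (4, 14), (6, 27)]
Compute completion times and tardiness:
  Job 1: p=4, d=7, C=4, tardiness=max(0,4-7)=0
  Job 2: p=5, d=10, C=9, tardiness=max(0,9-10)=0
  Job 3: p=6, d=11, C=15, tardiness=max(0,15-11)=4
  Job 4: p=4, d=14, C=19, tardiness=max(0,19-14)=5
  Job 5: p=6, d=27, C=25, tardiness=max(0,25-27)=0
Total tardiness = 9

9


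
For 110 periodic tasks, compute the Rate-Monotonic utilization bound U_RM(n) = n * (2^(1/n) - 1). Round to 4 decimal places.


Compute 2^(1/110) = 1.0063212332
Subtract 1: 1.0063212332 - 1 = 0.0063212332
Multiply by n: 110 * 0.0063212332 = 0.6953356520
Round to 4 dp: 0.6953

0.6953


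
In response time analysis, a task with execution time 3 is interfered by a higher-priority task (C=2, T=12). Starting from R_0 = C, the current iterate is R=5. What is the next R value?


R_next = C + ceil(R_prev / T_hp) * C_hp
ceil(5 / 12) = ceil(0.4167) = 1
Interference = 1 * 2 = 2
R_next = 3 + 2 = 5
R_next = R_prev, so the iteration has converged (response time = 5).

5


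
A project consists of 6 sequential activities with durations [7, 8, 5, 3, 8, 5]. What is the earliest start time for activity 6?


Activity 6 starts after activities 1 through 5 complete.
Predecessor durations: [7, 8, 5, 3, 8]
ES = 7 + 8 + 5 + 3 + 8 = 31

31


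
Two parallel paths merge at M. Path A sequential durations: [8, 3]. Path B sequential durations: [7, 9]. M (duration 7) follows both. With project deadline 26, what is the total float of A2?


Forward pass: ES(A2) = sum of predecessors on chain A = 8
EF = ES + duration = 8 + 3 = 11
Backward pass: LF(M) = deadline = 26; LS(M) = 26 - 7 = 19
LF(A2) = LS(M) - sum(successors on chain A) = 19 - 0 = 19
LS = LF - duration = 19 - 3 = 16
Total float = LS - ES = 16 - 8 = 8

8


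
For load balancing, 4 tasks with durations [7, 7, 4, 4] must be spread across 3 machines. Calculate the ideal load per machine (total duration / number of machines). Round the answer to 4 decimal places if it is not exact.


Total processing time = 7 + 7 + 4 + 4 = 22
Number of machines = 3
Ideal balanced load = 22 / 3 = 7.3333

7.3333


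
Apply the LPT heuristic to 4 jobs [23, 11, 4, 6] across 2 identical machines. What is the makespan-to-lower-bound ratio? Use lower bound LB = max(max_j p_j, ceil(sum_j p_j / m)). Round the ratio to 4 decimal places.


LPT order: [23, 11, 6, 4]
Machine loads after assignment: [23, 21]
LPT makespan = 23
Lower bound = max(max_job, ceil(total/2)) = max(23, 22) = 23
Ratio = 23 / 23 = 1.0

1.0


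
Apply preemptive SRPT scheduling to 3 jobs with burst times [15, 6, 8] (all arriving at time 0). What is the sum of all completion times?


Since all jobs arrive at t=0, SRPT equals SPT ordering.
SPT order: [6, 8, 15]
Completion times:
  Job 1: p=6, C=6
  Job 2: p=8, C=14
  Job 3: p=15, C=29
Total completion time = 6 + 14 + 29 = 49

49


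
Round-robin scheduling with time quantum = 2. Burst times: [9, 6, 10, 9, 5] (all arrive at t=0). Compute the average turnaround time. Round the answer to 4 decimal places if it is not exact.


Time quantum = 2
Execution trace:
  J1 runs 2 units, time = 2
  J2 runs 2 units, time = 4
  J3 runs 2 units, time = 6
  J4 runs 2 units, time = 8
  J5 runs 2 units, time = 10
  J1 runs 2 units, time = 12
  J2 runs 2 units, time = 14
  J3 runs 2 units, time = 16
  J4 runs 2 units, time = 18
  J5 runs 2 units, time = 20
  J1 runs 2 units, time = 22
  J2 runs 2 units, time = 24
  J3 runs 2 units, time = 26
  J4 runs 2 units, time = 28
  J5 runs 1 units, time = 29
  J1 runs 2 units, time = 31
  J3 runs 2 units, time = 33
  J4 runs 2 units, time = 35
  J1 runs 1 units, time = 36
  J3 runs 2 units, time = 38
  J4 runs 1 units, time = 39
Finish times: [36, 24, 38, 39, 29]
Average turnaround = 166/5 = 33.2

33.2


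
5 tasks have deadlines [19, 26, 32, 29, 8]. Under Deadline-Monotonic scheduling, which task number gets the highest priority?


Sort tasks by relative deadline (ascending):
  Task 5: deadline = 8
  Task 1: deadline = 19
  Task 2: deadline = 26
  Task 4: deadline = 29
  Task 3: deadline = 32
Priority order (highest first): [5, 1, 2, 4, 3]
Highest priority task = 5

5


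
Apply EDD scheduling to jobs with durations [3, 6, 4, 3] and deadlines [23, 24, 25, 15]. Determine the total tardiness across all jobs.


Sort by due date (EDD order): [(3, 15), (3, 23), (6, 24), (4, 25)]
Compute completion times and tardiness:
  Job 1: p=3, d=15, C=3, tardiness=max(0,3-15)=0
  Job 2: p=3, d=23, C=6, tardiness=max(0,6-23)=0
  Job 3: p=6, d=24, C=12, tardiness=max(0,12-24)=0
  Job 4: p=4, d=25, C=16, tardiness=max(0,16-25)=0
Total tardiness = 0

0


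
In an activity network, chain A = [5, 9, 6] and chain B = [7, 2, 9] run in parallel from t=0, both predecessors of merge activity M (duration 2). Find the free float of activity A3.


ES(A3) = sum of predecessors on chain A = 14
EF(A3) = ES + duration = 14 + 6 = 20
Successor of A3 is M. ES(M) = max(sum(A), sum(B)) = max(20, 18) = 20
Free float = ES(successor) - EF(current) = 20 - 20 = 0

0


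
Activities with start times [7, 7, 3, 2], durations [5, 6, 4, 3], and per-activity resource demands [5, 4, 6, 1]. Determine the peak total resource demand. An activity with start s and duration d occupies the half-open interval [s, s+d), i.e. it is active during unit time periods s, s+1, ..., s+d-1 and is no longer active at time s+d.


Each activity i is active on [start_i, start_i + duration_i).
Compute total resource usage per time slot:
  t=0: active resources = [], total = 0
  t=1: active resources = [], total = 0
  t=2: active resources = [1], total = 1
  t=3: active resources = [6, 1], total = 7
  t=4: active resources = [6, 1], total = 7
  t=5: active resources = [6], total = 6
  t=6: active resources = [6], total = 6
  t=7: active resources = [5, 4], total = 9
  t=8: active resources = [5, 4], total = 9
  t=9: active resources = [5, 4], total = 9
  t=10: active resources = [5, 4], total = 9
  t=11: active resources = [5, 4], total = 9
  t=12: active resources = [4], total = 4
Peak resource demand = 9

9


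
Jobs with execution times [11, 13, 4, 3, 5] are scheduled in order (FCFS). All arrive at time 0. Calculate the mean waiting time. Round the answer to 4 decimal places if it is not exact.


FCFS order (as given): [11, 13, 4, 3, 5]
Waiting times:
  Job 1: wait = 0
  Job 2: wait = 11
  Job 3: wait = 24
  Job 4: wait = 28
  Job 5: wait = 31
Sum of waiting times = 94
Average waiting time = 94/5 = 18.8

18.8


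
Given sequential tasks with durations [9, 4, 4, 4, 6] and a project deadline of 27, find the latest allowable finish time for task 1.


LF(activity 1) = deadline - sum of successor durations
Successors: activities 2 through 5 with durations [4, 4, 4, 6]
Sum of successor durations = 18
LF = 27 - 18 = 9

9


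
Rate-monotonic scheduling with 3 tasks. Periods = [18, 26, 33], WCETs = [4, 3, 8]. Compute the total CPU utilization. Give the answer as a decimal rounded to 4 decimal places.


Compute individual utilizations (exact fractions):
  Task 1: C/T = 4/18 = 2/9 (approx. 0.2222)
  Task 2: C/T = 3/26 (approx. 0.1154)
  Task 3: C/T = 8/33 (approx. 0.2424)
Total utilization U = 2/9 + 3/26 + 8/33 = 1493/2574
Rounded to 4 decimal places: U = 0.5800
RM (Liu & Layland) bound for 3 tasks = 0.779763; compare with U = 1493/2574 (approx. 0.580031)
U <= bound, so schedulable by RM sufficient condition.

0.5800


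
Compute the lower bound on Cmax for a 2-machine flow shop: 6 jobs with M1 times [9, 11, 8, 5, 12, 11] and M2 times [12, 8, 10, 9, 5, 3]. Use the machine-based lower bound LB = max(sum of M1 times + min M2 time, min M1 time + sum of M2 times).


LB1 = sum(M1 times) + min(M2 times) = 56 + 3 = 59
LB2 = min(M1 times) + sum(M2 times) = 5 + 47 = 52
Lower bound = max(LB1, LB2) = max(59, 52) = 59

59


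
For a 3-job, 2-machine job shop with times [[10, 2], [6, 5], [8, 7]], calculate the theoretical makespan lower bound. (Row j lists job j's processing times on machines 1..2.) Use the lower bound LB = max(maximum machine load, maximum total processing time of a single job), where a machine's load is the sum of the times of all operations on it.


Machine loads:
  Machine 1: 10 + 6 + 8 = 24
  Machine 2: 2 + 5 + 7 = 14
Max machine load = 24
Job totals:
  Job 1: 12
  Job 2: 11
  Job 3: 15
Max job total = 15
Lower bound = max(24, 15) = 24

24


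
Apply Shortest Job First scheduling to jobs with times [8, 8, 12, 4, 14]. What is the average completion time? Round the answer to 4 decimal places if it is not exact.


SJF order (ascending): [4, 8, 8, 12, 14]
Completion times:
  Job 1: burst=4, C=4
  Job 2: burst=8, C=12
  Job 3: burst=8, C=20
  Job 4: burst=12, C=32
  Job 5: burst=14, C=46
Average completion = 114/5 = 22.8

22.8


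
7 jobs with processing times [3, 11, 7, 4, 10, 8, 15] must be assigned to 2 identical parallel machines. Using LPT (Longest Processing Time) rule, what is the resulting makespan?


Sort jobs in decreasing order (LPT): [15, 11, 10, 8, 7, 4, 3]
Assign each job to the least loaded machine:
  Machine 1: jobs [15, 8, 4, 3], load = 30
  Machine 2: jobs [11, 10, 7], load = 28
Makespan = max load = 30

30


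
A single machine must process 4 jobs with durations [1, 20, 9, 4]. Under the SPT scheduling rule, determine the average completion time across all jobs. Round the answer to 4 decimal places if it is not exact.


Sort jobs by processing time (SPT order): [1, 4, 9, 20]
Compute completion times sequentially:
  Job 1: processing = 1, completes at 1
  Job 2: processing = 4, completes at 5
  Job 3: processing = 9, completes at 14
  Job 4: processing = 20, completes at 34
Sum of completion times = 54
Average completion time = 54/4 = 13.5

13.5


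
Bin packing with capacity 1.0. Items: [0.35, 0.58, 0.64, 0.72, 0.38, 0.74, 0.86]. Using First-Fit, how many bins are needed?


Place items sequentially using First-Fit:
  Item 0.35 -> new Bin 1
  Item 0.58 -> Bin 1 (now 0.93)
  Item 0.64 -> new Bin 2
  Item 0.72 -> new Bin 3
  Item 0.38 -> new Bin 4
  Item 0.74 -> new Bin 5
  Item 0.86 -> new Bin 6
Total bins used = 6

6


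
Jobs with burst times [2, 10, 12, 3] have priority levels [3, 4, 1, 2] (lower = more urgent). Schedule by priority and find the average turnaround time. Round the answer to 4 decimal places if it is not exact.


Sort by priority (ascending = highest first):
Order: [(1, 12), (2, 3), (3, 2), (4, 10)]
Completion times:
  Priority 1, burst=12, C=12
  Priority 2, burst=3, C=15
  Priority 3, burst=2, C=17
  Priority 4, burst=10, C=27
Average turnaround = 71/4 = 17.75

17.75


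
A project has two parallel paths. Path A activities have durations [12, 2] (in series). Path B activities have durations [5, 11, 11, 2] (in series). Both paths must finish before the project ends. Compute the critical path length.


Path A total = 12 + 2 = 14
Path B total = 5 + 11 + 11 + 2 = 29
Critical path = longest path = max(14, 29) = 29

29


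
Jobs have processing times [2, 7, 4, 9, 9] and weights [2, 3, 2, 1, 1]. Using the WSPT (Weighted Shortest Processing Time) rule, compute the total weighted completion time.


Compute p/w ratios and sort ascending (WSPT): [(2, 2), (4, 2), (7, 3), (9, 1), (9, 1)]
Compute weighted completion times:
  Job (p=2,w=2): C=2, w*C=2*2=4
  Job (p=4,w=2): C=6, w*C=2*6=12
  Job (p=7,w=3): C=13, w*C=3*13=39
  Job (p=9,w=1): C=22, w*C=1*22=22
  Job (p=9,w=1): C=31, w*C=1*31=31
Total weighted completion time = 108

108


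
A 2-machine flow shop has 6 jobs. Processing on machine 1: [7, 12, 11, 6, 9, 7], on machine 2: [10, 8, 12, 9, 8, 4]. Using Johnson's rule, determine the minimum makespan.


Apply Johnson's rule:
  Group 1 (a <= b): [(4, 6, 9), (1, 7, 10), (3, 11, 12)]
  Group 2 (a > b): [(2, 12, 8), (5, 9, 8), (6, 7, 4)]
Optimal job order: [4, 1, 3, 2, 5, 6]
Schedule:
  Job 4: M1 done at 6, M2 done at 15
  Job 1: M1 done at 13, M2 done at 25
  Job 3: M1 done at 24, M2 done at 37
  Job 2: M1 done at 36, M2 done at 45
  Job 5: M1 done at 45, M2 done at 53
  Job 6: M1 done at 52, M2 done at 57
Makespan = 57

57


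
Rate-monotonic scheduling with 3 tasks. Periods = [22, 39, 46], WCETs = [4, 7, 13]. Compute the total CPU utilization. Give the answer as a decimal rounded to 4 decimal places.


Compute individual utilizations (exact fractions):
  Task 1: C/T = 4/22 = 2/11 (approx. 0.1818)
  Task 2: C/T = 7/39 (approx. 0.1795)
  Task 3: C/T = 13/46 (approx. 0.2826)
Total utilization U = 2/11 + 7/39 + 13/46 = 12707/19734
Rounded to 4 decimal places: U = 0.6439
RM (Liu & Layland) bound for 3 tasks = 0.779763; compare with U = 12707/19734 (approx. 0.643914)
U <= bound, so schedulable by RM sufficient condition.

0.6439


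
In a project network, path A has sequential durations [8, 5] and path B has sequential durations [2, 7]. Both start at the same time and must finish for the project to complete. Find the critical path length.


Path A total = 8 + 5 = 13
Path B total = 2 + 7 = 9
Critical path = longest path = max(13, 9) = 13

13


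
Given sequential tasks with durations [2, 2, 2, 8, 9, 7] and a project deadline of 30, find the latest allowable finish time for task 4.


LF(activity 4) = deadline - sum of successor durations
Successors: activities 5 through 6 with durations [9, 7]
Sum of successor durations = 16
LF = 30 - 16 = 14

14


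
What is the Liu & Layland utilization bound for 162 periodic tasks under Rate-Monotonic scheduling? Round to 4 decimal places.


Compute 2^(1/162) = 1.0042878529
Subtract 1: 1.0042878529 - 1 = 0.0042878529
Multiply by n: 162 * 0.0042878529 = 0.6946321698
Round to 4 dp: 0.6946

0.6946


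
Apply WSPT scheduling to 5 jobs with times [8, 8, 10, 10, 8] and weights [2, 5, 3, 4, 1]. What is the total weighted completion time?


Compute p/w ratios and sort ascending (WSPT): [(8, 5), (10, 4), (10, 3), (8, 2), (8, 1)]
Compute weighted completion times:
  Job (p=8,w=5): C=8, w*C=5*8=40
  Job (p=10,w=4): C=18, w*C=4*18=72
  Job (p=10,w=3): C=28, w*C=3*28=84
  Job (p=8,w=2): C=36, w*C=2*36=72
  Job (p=8,w=1): C=44, w*C=1*44=44
Total weighted completion time = 312

312
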